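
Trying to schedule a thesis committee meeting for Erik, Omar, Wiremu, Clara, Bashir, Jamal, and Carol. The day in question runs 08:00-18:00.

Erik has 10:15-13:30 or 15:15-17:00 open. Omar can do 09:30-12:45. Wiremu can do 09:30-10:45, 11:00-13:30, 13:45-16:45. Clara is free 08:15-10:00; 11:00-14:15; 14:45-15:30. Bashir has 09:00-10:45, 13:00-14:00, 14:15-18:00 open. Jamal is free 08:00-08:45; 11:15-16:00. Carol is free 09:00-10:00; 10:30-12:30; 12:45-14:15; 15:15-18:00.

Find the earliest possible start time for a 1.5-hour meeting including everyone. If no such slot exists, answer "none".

none

Erik ∩ Omar: 10:15-12:45.
Erik ∩ Omar ∩ Wiremu: 10:15-10:45, 11:00-12:45.
Erik ∩ Omar ∩ Wiremu ∩ Clara: 11:00-12:45.
Erik ∩ Omar ∩ Wiremu ∩ Clara ∩ Bashir: ∅.
Erik ∩ Omar ∩ Wiremu ∩ Clara ∩ Bashir ∩ Jamal: ∅.
Erik ∩ Omar ∩ Wiremu ∩ Clara ∩ Bashir ∩ Jamal ∩ Carol: ∅.
There is no time when everyone is free.
No common window is at least 90 minutes long.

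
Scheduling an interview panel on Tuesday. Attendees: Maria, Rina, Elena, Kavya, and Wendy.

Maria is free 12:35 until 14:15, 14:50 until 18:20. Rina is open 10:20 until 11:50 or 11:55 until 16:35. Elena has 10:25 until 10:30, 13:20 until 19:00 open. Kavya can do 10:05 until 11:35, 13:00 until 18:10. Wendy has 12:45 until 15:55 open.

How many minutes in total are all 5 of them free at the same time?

Maria ∩ Rina: 12:35-14:15, 14:50-16:35.
Maria ∩ Rina ∩ Elena: 13:20-14:15, 14:50-16:35.
Maria ∩ Rina ∩ Elena ∩ Kavya: 13:20-14:15, 14:50-16:35.
Maria ∩ Rina ∩ Elena ∩ Kavya ∩ Wendy: 13:20-14:15, 14:50-15:55.
So the common availability across everyone is 13:20-14:15, 14:50-15:55.
Summing the common windows: 55 + 65 = 120 minutes.

120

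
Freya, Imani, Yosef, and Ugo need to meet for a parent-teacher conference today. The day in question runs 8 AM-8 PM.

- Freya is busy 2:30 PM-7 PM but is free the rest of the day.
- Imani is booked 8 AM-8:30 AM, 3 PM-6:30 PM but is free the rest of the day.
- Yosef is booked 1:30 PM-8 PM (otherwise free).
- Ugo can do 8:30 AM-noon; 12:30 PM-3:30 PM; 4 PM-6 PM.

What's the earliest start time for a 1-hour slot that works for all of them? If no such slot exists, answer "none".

Freya free: 08:00-14:30, 19:00-20:00 (invert busy blocks within the working day).
Imani free: 08:30-15:00, 18:30-20:00 (invert busy blocks within the working day).
Yosef free: 08:00-13:30 (invert busy blocks within the working day).
Ugo free: 08:30-12:00, 12:30-15:30, 16:00-18:00.
Freya ∩ Imani: 08:30-14:30, 19:00-20:00.
Freya ∩ Imani ∩ Yosef: 08:30-13:30.
Freya ∩ Imani ∩ Yosef ∩ Ugo: 08:30-12:00, 12:30-13:30.
The first common window of at least 60 minutes is 08:30-12:00, so the earliest start is 08:30.

08:30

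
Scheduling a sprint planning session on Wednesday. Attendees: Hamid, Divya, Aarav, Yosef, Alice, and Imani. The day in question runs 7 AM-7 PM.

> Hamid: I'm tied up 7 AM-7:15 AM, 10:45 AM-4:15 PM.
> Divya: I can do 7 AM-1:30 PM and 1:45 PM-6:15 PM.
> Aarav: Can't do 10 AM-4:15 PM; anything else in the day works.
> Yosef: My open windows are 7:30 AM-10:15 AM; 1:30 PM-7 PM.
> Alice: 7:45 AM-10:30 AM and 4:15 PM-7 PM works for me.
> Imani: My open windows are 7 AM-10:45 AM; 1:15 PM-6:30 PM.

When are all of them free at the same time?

07:45-10:00, 16:15-18:15

Hamid free: 07:15-10:45, 16:15-19:00 (invert busy blocks within the working day).
Divya free: 07:00-13:30, 13:45-18:15.
Aarav free: 07:00-10:00, 16:15-19:00 (invert busy blocks within the working day).
Yosef free: 07:30-10:15, 13:30-19:00.
Alice free: 07:45-10:30, 16:15-19:00.
Imani free: 07:00-10:45, 13:15-18:30.
Hamid ∩ Divya: 07:15-10:45, 16:15-18:15.
Hamid ∩ Divya ∩ Aarav: 07:15-10:00, 16:15-18:15.
Hamid ∩ Divya ∩ Aarav ∩ Yosef: 07:30-10:00, 16:15-18:15.
Hamid ∩ Divya ∩ Aarav ∩ Yosef ∩ Alice: 07:45-10:00, 16:15-18:15.
Hamid ∩ Divya ∩ Aarav ∩ Yosef ∩ Alice ∩ Imani: 07:45-10:00, 16:15-18:15.
So the common availability across everyone is 07:45-10:00, 16:15-18:15.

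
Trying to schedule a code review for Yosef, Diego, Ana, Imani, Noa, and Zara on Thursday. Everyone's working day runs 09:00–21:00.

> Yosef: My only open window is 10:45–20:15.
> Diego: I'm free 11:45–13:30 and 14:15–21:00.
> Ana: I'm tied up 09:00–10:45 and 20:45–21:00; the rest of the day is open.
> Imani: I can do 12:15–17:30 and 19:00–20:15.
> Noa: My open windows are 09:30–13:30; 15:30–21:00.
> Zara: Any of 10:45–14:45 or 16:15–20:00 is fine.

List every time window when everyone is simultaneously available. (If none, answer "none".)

Yosef free: 10:45-20:15.
Diego free: 11:45-13:30, 14:15-21:00.
Ana free: 10:45-20:45 (invert busy blocks within the working day).
Imani free: 12:15-17:30, 19:00-20:15.
Noa free: 09:30-13:30, 15:30-21:00.
Zara free: 10:45-14:45, 16:15-20:00.
Yosef ∩ Diego: 11:45-13:30, 14:15-20:15.
Yosef ∩ Diego ∩ Ana: 11:45-13:30, 14:15-20:15.
Yosef ∩ Diego ∩ Ana ∩ Imani: 12:15-13:30, 14:15-17:30, 19:00-20:15.
Yosef ∩ Diego ∩ Ana ∩ Imani ∩ Noa: 12:15-13:30, 15:30-17:30, 19:00-20:15.
Yosef ∩ Diego ∩ Ana ∩ Imani ∩ Noa ∩ Zara: 12:15-13:30, 16:15-17:30, 19:00-20:00.
Those are the intersection windows.

12:15-13:30, 16:15-17:30, 19:00-20:00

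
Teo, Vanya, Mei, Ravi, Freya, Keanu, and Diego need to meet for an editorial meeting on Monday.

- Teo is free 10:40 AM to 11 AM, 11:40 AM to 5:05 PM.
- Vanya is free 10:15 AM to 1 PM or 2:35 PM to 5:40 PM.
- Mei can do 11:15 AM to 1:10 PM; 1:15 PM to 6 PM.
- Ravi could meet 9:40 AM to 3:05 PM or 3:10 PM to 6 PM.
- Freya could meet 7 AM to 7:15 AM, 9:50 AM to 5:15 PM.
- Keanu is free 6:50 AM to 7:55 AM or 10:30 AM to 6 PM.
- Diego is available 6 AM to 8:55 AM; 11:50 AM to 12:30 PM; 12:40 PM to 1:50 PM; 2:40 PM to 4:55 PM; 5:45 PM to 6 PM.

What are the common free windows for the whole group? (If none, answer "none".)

Teo ∩ Vanya: 10:40-11:00, 11:40-13:00, 14:35-17:05.
Teo ∩ Vanya ∩ Mei: 11:40-13:00, 14:35-17:05.
Teo ∩ Vanya ∩ Mei ∩ Ravi: 11:40-13:00, 14:35-15:05, 15:10-17:05.
Teo ∩ Vanya ∩ Mei ∩ Ravi ∩ Freya: 11:40-13:00, 14:35-15:05, 15:10-17:05.
Teo ∩ Vanya ∩ Mei ∩ Ravi ∩ Freya ∩ Keanu: 11:40-13:00, 14:35-15:05, 15:10-17:05.
Teo ∩ Vanya ∩ Mei ∩ Ravi ∩ Freya ∩ Keanu ∩ Diego: 11:50-12:30, 12:40-13:00, 14:40-15:05, 15:10-16:55.
So the common availability across everyone is 11:50-12:30, 12:40-13:00, 14:40-15:05, 15:10-16:55.

11:50-12:30, 12:40-13:00, 14:40-15:05, 15:10-16:55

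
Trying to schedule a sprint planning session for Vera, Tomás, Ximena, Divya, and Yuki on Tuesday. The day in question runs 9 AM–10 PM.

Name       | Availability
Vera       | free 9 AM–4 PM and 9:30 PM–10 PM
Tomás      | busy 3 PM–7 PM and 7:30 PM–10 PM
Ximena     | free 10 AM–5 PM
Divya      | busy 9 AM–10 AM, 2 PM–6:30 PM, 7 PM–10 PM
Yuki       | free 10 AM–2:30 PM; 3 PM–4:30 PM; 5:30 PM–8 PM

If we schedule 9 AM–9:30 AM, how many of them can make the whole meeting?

2

Vera free: 09:00-16:00, 21:30-22:00.
Tomás free: 09:00-15:00, 19:00-19:30 (invert busy blocks within the working day).
Ximena free: 10:00-17:00.
Divya free: 10:00-14:00, 18:30-19:00 (invert busy blocks within the working day).
Yuki free: 10:00-14:30, 15:00-16:30, 17:30-20:00.
Vera and Tomás can make the full 09:00-09:30 slot — that's 2.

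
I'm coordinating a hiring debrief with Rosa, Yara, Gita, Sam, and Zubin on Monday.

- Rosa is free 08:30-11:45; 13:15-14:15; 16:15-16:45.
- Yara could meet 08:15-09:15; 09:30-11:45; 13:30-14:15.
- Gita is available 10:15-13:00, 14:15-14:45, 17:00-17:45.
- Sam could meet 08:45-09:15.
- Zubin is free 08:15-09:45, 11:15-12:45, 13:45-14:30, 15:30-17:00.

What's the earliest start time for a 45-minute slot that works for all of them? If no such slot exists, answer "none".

Rosa ∩ Yara: 08:30-09:15, 09:30-11:45, 13:30-14:15.
Rosa ∩ Yara ∩ Gita: 10:15-11:45.
Rosa ∩ Yara ∩ Gita ∩ Sam: ∅.
Rosa ∩ Yara ∩ Gita ∩ Sam ∩ Zubin: ∅.
There is no time when everyone is free.
No common window is at least 45 minutes long.

none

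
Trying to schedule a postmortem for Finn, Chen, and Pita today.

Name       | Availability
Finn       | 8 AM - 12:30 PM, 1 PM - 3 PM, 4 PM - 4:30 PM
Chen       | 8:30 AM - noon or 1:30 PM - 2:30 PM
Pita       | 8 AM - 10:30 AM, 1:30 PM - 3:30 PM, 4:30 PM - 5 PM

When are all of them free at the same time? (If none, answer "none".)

08:30-10:30, 13:30-14:30

Finn ∩ Chen: 08:30-12:00, 13:30-14:30.
Finn ∩ Chen ∩ Pita: 08:30-10:30, 13:30-14:30.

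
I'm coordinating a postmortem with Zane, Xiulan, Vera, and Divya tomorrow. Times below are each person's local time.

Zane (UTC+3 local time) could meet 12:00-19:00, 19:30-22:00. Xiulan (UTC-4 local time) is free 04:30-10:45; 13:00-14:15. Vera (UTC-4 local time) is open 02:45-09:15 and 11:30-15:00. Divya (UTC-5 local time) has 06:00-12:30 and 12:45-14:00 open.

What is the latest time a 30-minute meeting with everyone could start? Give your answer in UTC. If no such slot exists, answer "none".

Zane in UTC: 09:00-16:00, 16:30-19:00 (subtract 3h to convert from UTC+3).
Xiulan in UTC: 08:30-14:45, 17:00-18:15 (add 4h to convert from UTC-4).
Vera in UTC: 06:45-13:15, 15:30-19:00 (add 4h to convert from UTC-4).
Divya in UTC: 11:00-17:30, 17:45-19:00 (add 5h to convert from UTC-5).
Zane ∩ Xiulan: 09:00-14:45, 17:00-18:15.
Zane ∩ Xiulan ∩ Vera: 09:00-13:15, 17:00-18:15.
Zane ∩ Xiulan ∩ Vera ∩ Divya: 11:00-13:15, 17:00-17:30, 17:45-18:15.
Those are the intersection windows.
The last common window of at least 30 minutes is 17:45-18:15; a 30-minute meeting can start as late as 17:45 and still end by 18:15.

17:45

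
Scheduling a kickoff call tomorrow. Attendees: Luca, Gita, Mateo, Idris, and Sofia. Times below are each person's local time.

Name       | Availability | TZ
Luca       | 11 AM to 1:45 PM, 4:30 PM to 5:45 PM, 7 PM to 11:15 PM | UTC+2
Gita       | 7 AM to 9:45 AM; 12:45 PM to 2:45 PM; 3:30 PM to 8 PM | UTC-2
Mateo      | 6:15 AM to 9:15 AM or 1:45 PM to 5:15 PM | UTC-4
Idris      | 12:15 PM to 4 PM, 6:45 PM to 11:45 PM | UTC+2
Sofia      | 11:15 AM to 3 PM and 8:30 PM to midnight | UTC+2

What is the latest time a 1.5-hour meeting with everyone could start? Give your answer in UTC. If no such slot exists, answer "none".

19:45

Luca in UTC: 09:00-11:45, 14:30-15:45, 17:00-21:15 (subtract 2h to convert from UTC+2).
Gita in UTC: 09:00-11:45, 14:45-16:45, 17:30-22:00 (add 2h to convert from UTC-2).
Mateo in UTC: 10:15-13:15, 17:45-21:15 (add 4h to convert from UTC-4).
Idris in UTC: 10:15-14:00, 16:45-21:45 (subtract 2h to convert from UTC+2).
Sofia in UTC: 09:15-13:00, 18:30-22:00 (subtract 2h to convert from UTC+2).
Luca ∩ Gita: 09:00-11:45, 14:45-15:45, 17:30-21:15.
Luca ∩ Gita ∩ Mateo: 10:15-11:45, 17:45-21:15.
Luca ∩ Gita ∩ Mateo ∩ Idris: 10:15-11:45, 17:45-21:15.
Luca ∩ Gita ∩ Mateo ∩ Idris ∩ Sofia: 10:15-11:45, 18:30-21:15.
The last common window of at least 90 minutes is 18:30-21:15; a 90-minute meeting can start as late as 19:45 and still end by 21:15.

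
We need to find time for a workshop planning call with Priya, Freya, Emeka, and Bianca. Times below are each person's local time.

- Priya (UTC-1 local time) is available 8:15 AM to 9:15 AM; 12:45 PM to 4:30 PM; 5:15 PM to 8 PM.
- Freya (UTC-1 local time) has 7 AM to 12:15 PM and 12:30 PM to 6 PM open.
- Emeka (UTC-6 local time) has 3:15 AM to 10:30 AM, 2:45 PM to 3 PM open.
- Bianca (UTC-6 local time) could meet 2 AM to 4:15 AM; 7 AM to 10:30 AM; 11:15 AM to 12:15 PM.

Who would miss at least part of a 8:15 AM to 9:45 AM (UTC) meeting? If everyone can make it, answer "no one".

Emeka, Priya

Priya in UTC: 09:15-10:15, 13:45-17:30, 18:15-21:00 (add 1h to convert from UTC-1).
Freya in UTC: 08:00-13:15, 13:30-19:00 (add 1h to convert from UTC-1).
Emeka in UTC: 09:15-16:30, 20:45-21:00 (add 6h to convert from UTC-6).
Bianca in UTC: 08:00-10:15, 13:00-16:30, 17:15-18:15 (add 6h to convert from UTC-6).
Priya: not fully free for 08:15-09:45. Freya: free for 08:15-09:45. Emeka: not fully free for 08:15-09:45. Bianca: free for 08:15-09:45.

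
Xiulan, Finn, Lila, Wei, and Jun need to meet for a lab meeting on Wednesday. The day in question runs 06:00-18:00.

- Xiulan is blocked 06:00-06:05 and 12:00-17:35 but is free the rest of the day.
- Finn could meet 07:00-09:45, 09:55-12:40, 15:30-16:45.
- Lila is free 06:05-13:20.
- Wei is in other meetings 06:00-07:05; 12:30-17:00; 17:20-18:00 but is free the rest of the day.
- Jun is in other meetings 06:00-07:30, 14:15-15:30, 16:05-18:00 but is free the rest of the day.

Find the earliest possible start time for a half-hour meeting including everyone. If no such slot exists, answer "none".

Xiulan free: 06:05-12:00, 17:35-18:00 (invert busy blocks within the working day).
Finn free: 07:00-09:45, 09:55-12:40, 15:30-16:45.
Lila free: 06:05-13:20.
Wei free: 07:05-12:30, 17:00-17:20 (invert busy blocks within the working day).
Jun free: 07:30-14:15, 15:30-16:05 (invert busy blocks within the working day).
Xiulan ∩ Finn: 07:00-09:45, 09:55-12:00.
Xiulan ∩ Finn ∩ Lila: 07:00-09:45, 09:55-12:00.
Xiulan ∩ Finn ∩ Lila ∩ Wei: 07:05-09:45, 09:55-12:00.
Xiulan ∩ Finn ∩ Lila ∩ Wei ∩ Jun: 07:30-09:45, 09:55-12:00.
So the common availability across everyone is 07:30-09:45, 09:55-12:00.
The first common window of at least 30 minutes is 07:30-09:45, so the earliest start is 07:30.

07:30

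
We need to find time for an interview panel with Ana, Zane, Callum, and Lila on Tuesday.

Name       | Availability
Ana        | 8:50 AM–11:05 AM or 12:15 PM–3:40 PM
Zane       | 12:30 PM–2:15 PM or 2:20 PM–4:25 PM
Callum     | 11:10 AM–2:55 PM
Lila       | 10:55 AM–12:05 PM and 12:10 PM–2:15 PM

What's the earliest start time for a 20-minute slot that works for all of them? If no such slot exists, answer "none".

Ana ∩ Zane: 12:30-14:15, 14:20-15:40.
Ana ∩ Zane ∩ Callum: 12:30-14:15, 14:20-14:55.
Ana ∩ Zane ∩ Callum ∩ Lila: 12:30-14:15.
So the common availability across everyone is 12:30-14:15.
The first common window of at least 20 minutes is 12:30-14:15, so the earliest start is 12:30.

12:30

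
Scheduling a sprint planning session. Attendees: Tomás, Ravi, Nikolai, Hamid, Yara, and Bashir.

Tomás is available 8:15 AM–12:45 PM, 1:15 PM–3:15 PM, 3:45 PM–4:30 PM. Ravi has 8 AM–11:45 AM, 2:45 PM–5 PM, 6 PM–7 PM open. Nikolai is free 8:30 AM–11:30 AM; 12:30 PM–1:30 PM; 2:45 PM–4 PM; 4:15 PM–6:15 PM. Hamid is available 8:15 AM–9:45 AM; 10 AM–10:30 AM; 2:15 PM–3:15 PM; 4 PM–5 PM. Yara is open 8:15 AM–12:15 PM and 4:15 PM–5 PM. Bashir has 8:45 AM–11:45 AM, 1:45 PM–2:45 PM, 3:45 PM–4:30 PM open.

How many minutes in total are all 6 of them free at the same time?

105

Tomás ∩ Ravi: 08:15-11:45, 14:45-15:15, 15:45-16:30.
Tomás ∩ Ravi ∩ Nikolai: 08:30-11:30, 14:45-15:15, 15:45-16:00, 16:15-16:30.
Tomás ∩ Ravi ∩ Nikolai ∩ Hamid: 08:30-09:45, 10:00-10:30, 14:45-15:15, 16:15-16:30.
Tomás ∩ Ravi ∩ Nikolai ∩ Hamid ∩ Yara: 08:30-09:45, 10:00-10:30, 16:15-16:30.
Tomás ∩ Ravi ∩ Nikolai ∩ Hamid ∩ Yara ∩ Bashir: 08:45-09:45, 10:00-10:30, 16:15-16:30.
Those are the intersection windows.
Summing the common windows: 60 + 30 + 15 = 105 minutes.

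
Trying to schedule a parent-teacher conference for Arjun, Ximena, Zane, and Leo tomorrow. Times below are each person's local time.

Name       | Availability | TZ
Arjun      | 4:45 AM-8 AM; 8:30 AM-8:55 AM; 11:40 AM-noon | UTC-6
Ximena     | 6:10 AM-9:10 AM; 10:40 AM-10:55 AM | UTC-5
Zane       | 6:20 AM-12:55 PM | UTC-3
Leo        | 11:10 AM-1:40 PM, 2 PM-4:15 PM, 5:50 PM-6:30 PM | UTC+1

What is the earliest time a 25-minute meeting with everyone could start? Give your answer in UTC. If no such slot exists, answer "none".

11:10

Arjun in UTC: 10:45-14:00, 14:30-14:55, 17:40-18:00 (add 6h to convert from UTC-6).
Ximena in UTC: 11:10-14:10, 15:40-15:55 (add 5h to convert from UTC-5).
Zane in UTC: 09:20-15:55 (add 3h to convert from UTC-3).
Leo in UTC: 10:10-12:40, 13:00-15:15, 16:50-17:30 (subtract 1h to convert from UTC+1).
Arjun ∩ Ximena: 11:10-14:00.
Arjun ∩ Ximena ∩ Zane: 11:10-14:00.
Arjun ∩ Ximena ∩ Zane ∩ Leo: 11:10-12:40, 13:00-14:00.
The first common window of at least 25 minutes is 11:10-12:40, so the earliest start is 11:10.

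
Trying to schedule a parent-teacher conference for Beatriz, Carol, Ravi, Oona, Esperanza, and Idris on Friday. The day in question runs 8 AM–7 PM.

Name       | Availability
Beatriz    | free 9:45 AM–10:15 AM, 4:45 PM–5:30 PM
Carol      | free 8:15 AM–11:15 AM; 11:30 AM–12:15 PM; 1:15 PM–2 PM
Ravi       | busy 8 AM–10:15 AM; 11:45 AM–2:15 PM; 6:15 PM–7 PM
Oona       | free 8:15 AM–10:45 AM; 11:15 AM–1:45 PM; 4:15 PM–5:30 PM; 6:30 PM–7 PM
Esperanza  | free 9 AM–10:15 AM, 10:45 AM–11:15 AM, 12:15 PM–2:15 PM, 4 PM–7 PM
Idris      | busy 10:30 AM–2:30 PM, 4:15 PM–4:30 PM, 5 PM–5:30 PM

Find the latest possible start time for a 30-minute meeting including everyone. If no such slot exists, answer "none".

none

Beatriz free: 09:45-10:15, 16:45-17:30.
Carol free: 08:15-11:15, 11:30-12:15, 13:15-14:00.
Ravi free: 10:15-11:45, 14:15-18:15 (invert busy blocks within the working day).
Oona free: 08:15-10:45, 11:15-13:45, 16:15-17:30, 18:30-19:00.
Esperanza free: 09:00-10:15, 10:45-11:15, 12:15-14:15, 16:00-19:00.
Idris free: 08:00-10:30, 14:30-16:15, 16:30-17:00, 17:30-19:00 (invert busy blocks within the working day).
Beatriz ∩ Carol: 09:45-10:15.
Beatriz ∩ Carol ∩ Ravi: ∅.
Beatriz ∩ Carol ∩ Ravi ∩ Oona: ∅.
Beatriz ∩ Carol ∩ Ravi ∩ Oona ∩ Esperanza: ∅.
Beatriz ∩ Carol ∩ Ravi ∩ Oona ∩ Esperanza ∩ Idris: ∅.
There is no time when everyone is free.
No common window is at least 30 minutes long.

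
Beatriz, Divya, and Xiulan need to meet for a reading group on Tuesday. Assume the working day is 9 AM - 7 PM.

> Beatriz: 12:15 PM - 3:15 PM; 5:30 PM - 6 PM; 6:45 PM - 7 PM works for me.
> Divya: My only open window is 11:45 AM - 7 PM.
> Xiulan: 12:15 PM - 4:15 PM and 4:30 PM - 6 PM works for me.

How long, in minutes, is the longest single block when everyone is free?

180

Beatriz ∩ Divya: 12:15-15:15, 17:30-18:00, 18:45-19:00.
Beatriz ∩ Divya ∩ Xiulan: 12:15-15:15, 17:30-18:00.
The longest is 12:15-15:15 at 180 minutes.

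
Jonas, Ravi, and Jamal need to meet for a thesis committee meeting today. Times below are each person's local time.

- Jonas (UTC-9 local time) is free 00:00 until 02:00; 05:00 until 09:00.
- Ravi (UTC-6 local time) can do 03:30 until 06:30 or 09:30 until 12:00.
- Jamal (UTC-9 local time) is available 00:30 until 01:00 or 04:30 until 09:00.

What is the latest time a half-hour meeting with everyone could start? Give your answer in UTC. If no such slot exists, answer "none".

Jonas in UTC: 09:00-11:00, 14:00-18:00 (add 9h to convert from UTC-9).
Ravi in UTC: 09:30-12:30, 15:30-18:00 (add 6h to convert from UTC-6).
Jamal in UTC: 09:30-10:00, 13:30-18:00 (add 9h to convert from UTC-9).
Jonas ∩ Ravi: 09:30-11:00, 15:30-18:00.
Jonas ∩ Ravi ∩ Jamal: 09:30-10:00, 15:30-18:00.
So the common availability across everyone is 09:30-10:00, 15:30-18:00.
The last common window of at least 30 minutes is 15:30-18:00; a 30-minute meeting can start as late as 17:30 and still end by 18:00.

17:30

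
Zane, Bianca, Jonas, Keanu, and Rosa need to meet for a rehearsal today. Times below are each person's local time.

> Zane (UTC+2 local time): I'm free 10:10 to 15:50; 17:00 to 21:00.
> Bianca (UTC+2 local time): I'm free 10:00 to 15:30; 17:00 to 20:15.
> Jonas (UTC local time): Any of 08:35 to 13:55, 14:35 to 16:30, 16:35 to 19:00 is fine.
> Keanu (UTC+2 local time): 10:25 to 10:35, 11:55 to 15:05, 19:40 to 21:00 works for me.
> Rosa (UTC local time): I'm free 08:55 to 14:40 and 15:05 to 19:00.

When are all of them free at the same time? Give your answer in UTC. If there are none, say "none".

09:55-13:05, 17:40-18:15

Zane in UTC: 08:10-13:50, 15:00-19:00 (subtract 2h to convert from UTC+2).
Bianca in UTC: 08:00-13:30, 15:00-18:15 (subtract 2h to convert from UTC+2).
Jonas in UTC: 08:35-13:55, 14:35-16:30, 16:35-19:00.
Keanu in UTC: 08:25-08:35, 09:55-13:05, 17:40-19:00 (subtract 2h to convert from UTC+2).
Rosa in UTC: 08:55-14:40, 15:05-19:00.
Zane ∩ Bianca: 08:10-13:30, 15:00-18:15.
Zane ∩ Bianca ∩ Jonas: 08:35-13:30, 15:00-16:30, 16:35-18:15.
Zane ∩ Bianca ∩ Jonas ∩ Keanu: 09:55-13:05, 17:40-18:15.
Zane ∩ Bianca ∩ Jonas ∩ Keanu ∩ Rosa: 09:55-13:05, 17:40-18:15.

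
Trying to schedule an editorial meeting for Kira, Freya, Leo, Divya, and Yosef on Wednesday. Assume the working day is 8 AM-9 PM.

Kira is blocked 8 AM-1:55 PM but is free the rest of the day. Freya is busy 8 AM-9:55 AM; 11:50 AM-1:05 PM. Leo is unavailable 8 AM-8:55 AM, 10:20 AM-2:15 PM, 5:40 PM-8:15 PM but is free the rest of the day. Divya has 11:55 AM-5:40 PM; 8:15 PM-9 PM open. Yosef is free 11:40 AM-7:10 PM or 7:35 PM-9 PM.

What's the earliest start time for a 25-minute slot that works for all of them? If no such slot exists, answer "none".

14:15

Kira free: 13:55-21:00 (invert busy blocks within the working day).
Freya free: 09:55-11:50, 13:05-21:00 (invert busy blocks within the working day).
Leo free: 08:55-10:20, 14:15-17:40, 20:15-21:00 (invert busy blocks within the working day).
Divya free: 11:55-17:40, 20:15-21:00.
Yosef free: 11:40-19:10, 19:35-21:00.
Kira ∩ Freya: 13:55-21:00.
Kira ∩ Freya ∩ Leo: 14:15-17:40, 20:15-21:00.
Kira ∩ Freya ∩ Leo ∩ Divya: 14:15-17:40, 20:15-21:00.
Kira ∩ Freya ∩ Leo ∩ Divya ∩ Yosef: 14:15-17:40, 20:15-21:00.
The first common window of at least 25 minutes is 14:15-17:40, so the earliest start is 14:15.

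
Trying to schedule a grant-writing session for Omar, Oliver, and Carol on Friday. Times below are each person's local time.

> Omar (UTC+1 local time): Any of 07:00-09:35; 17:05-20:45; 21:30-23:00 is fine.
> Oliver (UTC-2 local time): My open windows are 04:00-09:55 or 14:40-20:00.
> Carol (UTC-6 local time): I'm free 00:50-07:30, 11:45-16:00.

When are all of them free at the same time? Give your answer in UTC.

Omar in UTC: 06:00-08:35, 16:05-19:45, 20:30-22:00 (subtract 1h to convert from UTC+1).
Oliver in UTC: 06:00-11:55, 16:40-22:00 (add 2h to convert from UTC-2).
Carol in UTC: 06:50-13:30, 17:45-22:00 (add 6h to convert from UTC-6).
Omar ∩ Oliver: 06:00-08:35, 16:40-19:45, 20:30-22:00.
Omar ∩ Oliver ∩ Carol: 06:50-08:35, 17:45-19:45, 20:30-22:00.

06:50-08:35, 17:45-19:45, 20:30-22:00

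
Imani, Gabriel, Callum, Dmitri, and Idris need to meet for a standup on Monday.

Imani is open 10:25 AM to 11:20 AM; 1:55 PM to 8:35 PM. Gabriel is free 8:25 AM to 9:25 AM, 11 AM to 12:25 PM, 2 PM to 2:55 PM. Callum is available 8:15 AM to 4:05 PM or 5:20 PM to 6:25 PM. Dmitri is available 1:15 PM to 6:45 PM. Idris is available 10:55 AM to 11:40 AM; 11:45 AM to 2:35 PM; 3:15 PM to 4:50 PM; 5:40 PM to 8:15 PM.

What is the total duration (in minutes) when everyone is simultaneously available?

35

Imani ∩ Gabriel: 11:00-11:20, 14:00-14:55.
Imani ∩ Gabriel ∩ Callum: 11:00-11:20, 14:00-14:55.
Imani ∩ Gabriel ∩ Callum ∩ Dmitri: 14:00-14:55.
Imani ∩ Gabriel ∩ Callum ∩ Dmitri ∩ Idris: 14:00-14:35.
That's a single block of 35 minutes.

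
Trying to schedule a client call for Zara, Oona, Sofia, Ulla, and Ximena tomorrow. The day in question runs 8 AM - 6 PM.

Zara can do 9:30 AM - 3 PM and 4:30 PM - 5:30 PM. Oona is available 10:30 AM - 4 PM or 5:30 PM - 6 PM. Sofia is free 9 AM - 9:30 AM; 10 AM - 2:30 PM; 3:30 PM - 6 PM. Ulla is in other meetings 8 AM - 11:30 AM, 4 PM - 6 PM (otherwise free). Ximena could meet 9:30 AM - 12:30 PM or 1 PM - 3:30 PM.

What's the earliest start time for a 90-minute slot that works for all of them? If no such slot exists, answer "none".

Zara free: 09:30-15:00, 16:30-17:30.
Oona free: 10:30-16:00, 17:30-18:00.
Sofia free: 09:00-09:30, 10:00-14:30, 15:30-18:00.
Ulla free: 11:30-16:00 (invert busy blocks within the working day).
Ximena free: 09:30-12:30, 13:00-15:30.
Zara ∩ Oona: 10:30-15:00.
Zara ∩ Oona ∩ Sofia: 10:30-14:30.
Zara ∩ Oona ∩ Sofia ∩ Ulla: 11:30-14:30.
Zara ∩ Oona ∩ Sofia ∩ Ulla ∩ Ximena: 11:30-12:30, 13:00-14:30.
The first common window of at least 90 minutes is 13:00-14:30, so the earliest start is 13:00.

13:00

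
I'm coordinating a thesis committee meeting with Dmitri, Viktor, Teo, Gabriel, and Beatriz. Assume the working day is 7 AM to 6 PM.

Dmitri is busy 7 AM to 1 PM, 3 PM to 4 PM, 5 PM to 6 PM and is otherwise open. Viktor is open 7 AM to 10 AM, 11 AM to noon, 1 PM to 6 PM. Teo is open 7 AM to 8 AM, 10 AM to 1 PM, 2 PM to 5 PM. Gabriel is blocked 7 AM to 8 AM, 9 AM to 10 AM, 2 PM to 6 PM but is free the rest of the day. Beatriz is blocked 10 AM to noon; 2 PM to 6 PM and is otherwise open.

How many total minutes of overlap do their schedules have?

0

Dmitri free: 13:00-15:00, 16:00-17:00 (invert busy blocks within the working day).
Viktor free: 07:00-10:00, 11:00-12:00, 13:00-18:00.
Teo free: 07:00-08:00, 10:00-13:00, 14:00-17:00.
Gabriel free: 08:00-09:00, 10:00-14:00 (invert busy blocks within the working day).
Beatriz free: 07:00-10:00, 12:00-14:00 (invert busy blocks within the working day).
Dmitri ∩ Viktor: 13:00-15:00, 16:00-17:00.
Dmitri ∩ Viktor ∩ Teo: 14:00-15:00, 16:00-17:00.
Dmitri ∩ Viktor ∩ Teo ∩ Gabriel: ∅.
Dmitri ∩ Viktor ∩ Teo ∩ Gabriel ∩ Beatriz: ∅.
There is no time when everyone is free.
There is no common window, so the total is 0 minutes.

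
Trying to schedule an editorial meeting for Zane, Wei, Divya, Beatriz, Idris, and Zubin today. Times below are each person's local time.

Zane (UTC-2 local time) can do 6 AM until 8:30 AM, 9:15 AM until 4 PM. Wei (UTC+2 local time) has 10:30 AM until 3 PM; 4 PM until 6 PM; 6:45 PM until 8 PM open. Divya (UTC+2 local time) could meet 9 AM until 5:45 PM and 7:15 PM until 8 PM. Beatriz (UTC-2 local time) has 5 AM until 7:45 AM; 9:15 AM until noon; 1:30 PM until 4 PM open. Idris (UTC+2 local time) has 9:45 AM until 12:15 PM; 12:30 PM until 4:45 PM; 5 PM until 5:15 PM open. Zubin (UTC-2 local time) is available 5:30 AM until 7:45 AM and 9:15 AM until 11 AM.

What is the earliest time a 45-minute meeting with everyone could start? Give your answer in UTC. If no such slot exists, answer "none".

Zane in UTC: 08:00-10:30, 11:15-18:00 (add 2h to convert from UTC-2).
Wei in UTC: 08:30-13:00, 14:00-16:00, 16:45-18:00 (subtract 2h to convert from UTC+2).
Divya in UTC: 07:00-15:45, 17:15-18:00 (subtract 2h to convert from UTC+2).
Beatriz in UTC: 07:00-09:45, 11:15-14:00, 15:30-18:00 (add 2h to convert from UTC-2).
Idris in UTC: 07:45-10:15, 10:30-14:45, 15:00-15:15 (subtract 2h to convert from UTC+2).
Zubin in UTC: 07:30-09:45, 11:15-13:00 (add 2h to convert from UTC-2).
Zane ∩ Wei: 08:30-10:30, 11:15-13:00, 14:00-16:00, 16:45-18:00.
Zane ∩ Wei ∩ Divya: 08:30-10:30, 11:15-13:00, 14:00-15:45, 17:15-18:00.
Zane ∩ Wei ∩ Divya ∩ Beatriz: 08:30-09:45, 11:15-13:00, 15:30-15:45, 17:15-18:00.
Zane ∩ Wei ∩ Divya ∩ Beatriz ∩ Idris: 08:30-09:45, 11:15-13:00.
Zane ∩ Wei ∩ Divya ∩ Beatriz ∩ Idris ∩ Zubin: 08:30-09:45, 11:15-13:00.
The first common window of at least 45 minutes is 08:30-09:45, so the earliest start is 08:30.

08:30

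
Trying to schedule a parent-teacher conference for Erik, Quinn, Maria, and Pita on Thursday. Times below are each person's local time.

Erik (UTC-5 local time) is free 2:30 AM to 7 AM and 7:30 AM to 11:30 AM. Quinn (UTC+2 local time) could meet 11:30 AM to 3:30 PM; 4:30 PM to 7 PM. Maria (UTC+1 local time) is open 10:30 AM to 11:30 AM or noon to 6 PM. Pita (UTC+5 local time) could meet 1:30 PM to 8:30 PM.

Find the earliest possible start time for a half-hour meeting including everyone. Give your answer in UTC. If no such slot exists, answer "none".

Erik in UTC: 07:30-12:00, 12:30-16:30 (add 5h to convert from UTC-5).
Quinn in UTC: 09:30-13:30, 14:30-17:00 (subtract 2h to convert from UTC+2).
Maria in UTC: 09:30-10:30, 11:00-17:00 (subtract 1h to convert from UTC+1).
Pita in UTC: 08:30-15:30 (subtract 5h to convert from UTC+5).
Erik ∩ Quinn: 09:30-12:00, 12:30-13:30, 14:30-16:30.
Erik ∩ Quinn ∩ Maria: 09:30-10:30, 11:00-12:00, 12:30-13:30, 14:30-16:30.
Erik ∩ Quinn ∩ Maria ∩ Pita: 09:30-10:30, 11:00-12:00, 12:30-13:30, 14:30-15:30.
Those are the intersection windows.
The first common window of at least 30 minutes is 09:30-10:30, so the earliest start is 09:30.

09:30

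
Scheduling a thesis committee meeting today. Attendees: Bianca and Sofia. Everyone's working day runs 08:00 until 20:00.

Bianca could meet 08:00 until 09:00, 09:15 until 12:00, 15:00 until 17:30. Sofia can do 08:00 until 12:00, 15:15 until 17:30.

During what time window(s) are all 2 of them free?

08:00-09:00, 09:15-12:00, 15:15-17:30

Bianca ∩ Sofia: 08:00-09:00, 09:15-12:00, 15:15-17:30.
Those are the intersection windows.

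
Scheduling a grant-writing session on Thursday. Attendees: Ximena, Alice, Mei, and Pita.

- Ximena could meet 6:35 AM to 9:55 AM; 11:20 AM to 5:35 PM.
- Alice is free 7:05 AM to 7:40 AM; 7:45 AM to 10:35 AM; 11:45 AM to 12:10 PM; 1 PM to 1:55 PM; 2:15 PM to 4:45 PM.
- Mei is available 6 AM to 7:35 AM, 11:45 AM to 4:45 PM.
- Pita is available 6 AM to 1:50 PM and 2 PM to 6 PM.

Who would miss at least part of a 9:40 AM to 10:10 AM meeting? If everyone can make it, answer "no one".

Ximena: not fully free for 09:40-10:10. Alice: free for 09:40-10:10. Mei: not fully free for 09:40-10:10. Pita: free for 09:40-10:10.

Mei, Ximena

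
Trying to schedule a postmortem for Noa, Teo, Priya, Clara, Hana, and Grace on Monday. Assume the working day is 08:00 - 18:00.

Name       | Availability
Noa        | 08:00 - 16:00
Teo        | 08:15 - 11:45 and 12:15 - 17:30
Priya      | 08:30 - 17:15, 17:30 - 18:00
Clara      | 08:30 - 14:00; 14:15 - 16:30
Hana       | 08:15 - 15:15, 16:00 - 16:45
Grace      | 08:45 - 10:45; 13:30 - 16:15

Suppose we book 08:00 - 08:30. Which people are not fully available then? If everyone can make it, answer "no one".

Clara, Grace, Hana, Priya, Teo

Noa: free for 08:00-08:30. Teo: not fully free for 08:00-08:30. Priya: not fully free for 08:00-08:30. Clara: not fully free for 08:00-08:30. Hana: not fully free for 08:00-08:30. Grace: not fully free for 08:00-08:30.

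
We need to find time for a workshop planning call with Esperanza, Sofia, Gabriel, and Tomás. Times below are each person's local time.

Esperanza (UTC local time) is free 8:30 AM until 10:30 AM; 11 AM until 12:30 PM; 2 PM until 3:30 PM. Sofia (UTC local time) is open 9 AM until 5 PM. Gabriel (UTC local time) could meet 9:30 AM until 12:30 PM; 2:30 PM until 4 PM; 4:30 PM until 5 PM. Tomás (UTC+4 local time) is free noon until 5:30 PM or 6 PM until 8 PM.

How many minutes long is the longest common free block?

90

Esperanza in UTC: 08:30-10:30, 11:00-12:30, 14:00-15:30.
Sofia in UTC: 09:00-17:00.
Gabriel in UTC: 09:30-12:30, 14:30-16:00, 16:30-17:00.
Tomás in UTC: 08:00-13:30, 14:00-16:00 (subtract 4h to convert from UTC+4).
Esperanza ∩ Sofia: 09:00-10:30, 11:00-12:30, 14:00-15:30.
Esperanza ∩ Sofia ∩ Gabriel: 09:30-10:30, 11:00-12:30, 14:30-15:30.
Esperanza ∩ Sofia ∩ Gabriel ∩ Tomás: 09:30-10:30, 11:00-12:30, 14:30-15:30.
Those are the intersection windows.
The longest is 11:00-12:30 at 90 minutes.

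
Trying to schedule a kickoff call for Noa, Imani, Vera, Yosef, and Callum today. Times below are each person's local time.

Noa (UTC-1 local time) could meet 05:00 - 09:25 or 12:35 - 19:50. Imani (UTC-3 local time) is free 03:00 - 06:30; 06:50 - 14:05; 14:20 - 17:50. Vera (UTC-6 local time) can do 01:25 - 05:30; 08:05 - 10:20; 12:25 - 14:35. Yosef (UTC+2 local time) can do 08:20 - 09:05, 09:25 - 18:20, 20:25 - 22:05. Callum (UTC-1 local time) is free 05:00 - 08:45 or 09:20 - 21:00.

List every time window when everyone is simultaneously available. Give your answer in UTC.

Noa in UTC: 06:00-10:25, 13:35-20:50 (add 1h to convert from UTC-1).
Imani in UTC: 06:00-09:30, 09:50-17:05, 17:20-20:50 (add 3h to convert from UTC-3).
Vera in UTC: 07:25-11:30, 14:05-16:20, 18:25-20:35 (add 6h to convert from UTC-6).
Yosef in UTC: 06:20-07:05, 07:25-16:20, 18:25-20:05 (subtract 2h to convert from UTC+2).
Callum in UTC: 06:00-09:45, 10:20-22:00 (add 1h to convert from UTC-1).
Noa ∩ Imani: 06:00-09:30, 09:50-10:25, 13:35-17:05, 17:20-20:50.
Noa ∩ Imani ∩ Vera: 07:25-09:30, 09:50-10:25, 14:05-16:20, 18:25-20:35.
Noa ∩ Imani ∩ Vera ∩ Yosef: 07:25-09:30, 09:50-10:25, 14:05-16:20, 18:25-20:05.
Noa ∩ Imani ∩ Vera ∩ Yosef ∩ Callum: 07:25-09:30, 10:20-10:25, 14:05-16:20, 18:25-20:05.

07:25-09:30, 10:20-10:25, 14:05-16:20, 18:25-20:05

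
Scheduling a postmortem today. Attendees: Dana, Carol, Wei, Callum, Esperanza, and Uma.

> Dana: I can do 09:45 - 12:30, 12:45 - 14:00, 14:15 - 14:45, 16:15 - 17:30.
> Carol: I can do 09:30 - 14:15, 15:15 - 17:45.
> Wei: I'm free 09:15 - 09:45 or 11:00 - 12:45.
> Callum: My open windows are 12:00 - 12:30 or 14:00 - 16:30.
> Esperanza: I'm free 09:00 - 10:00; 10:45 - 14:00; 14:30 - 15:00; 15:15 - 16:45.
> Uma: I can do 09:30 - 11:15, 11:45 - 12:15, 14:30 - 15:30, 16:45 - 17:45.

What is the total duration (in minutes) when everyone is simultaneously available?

15

Dana ∩ Carol: 09:45-12:30, 12:45-14:00, 16:15-17:30.
Dana ∩ Carol ∩ Wei: 11:00-12:30.
Dana ∩ Carol ∩ Wei ∩ Callum: 12:00-12:30.
Dana ∩ Carol ∩ Wei ∩ Callum ∩ Esperanza: 12:00-12:30.
Dana ∩ Carol ∩ Wei ∩ Callum ∩ Esperanza ∩ Uma: 12:00-12:15.
Those are the intersection windows.
That's a single block of 15 minutes.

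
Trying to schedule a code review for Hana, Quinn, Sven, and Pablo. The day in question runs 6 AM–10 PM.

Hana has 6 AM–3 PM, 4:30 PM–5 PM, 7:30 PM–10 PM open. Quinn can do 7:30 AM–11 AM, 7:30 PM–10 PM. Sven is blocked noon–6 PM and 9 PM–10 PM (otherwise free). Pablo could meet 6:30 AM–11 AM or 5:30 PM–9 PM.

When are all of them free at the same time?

Hana free: 06:00-15:00, 16:30-17:00, 19:30-22:00.
Quinn free: 07:30-11:00, 19:30-22:00.
Sven free: 06:00-12:00, 18:00-21:00 (invert busy blocks within the working day).
Pablo free: 06:30-11:00, 17:30-21:00.
Hana ∩ Quinn: 07:30-11:00, 19:30-22:00.
Hana ∩ Quinn ∩ Sven: 07:30-11:00, 19:30-21:00.
Hana ∩ Quinn ∩ Sven ∩ Pablo: 07:30-11:00, 19:30-21:00.
So the common availability across everyone is 07:30-11:00, 19:30-21:00.

07:30-11:00, 19:30-21:00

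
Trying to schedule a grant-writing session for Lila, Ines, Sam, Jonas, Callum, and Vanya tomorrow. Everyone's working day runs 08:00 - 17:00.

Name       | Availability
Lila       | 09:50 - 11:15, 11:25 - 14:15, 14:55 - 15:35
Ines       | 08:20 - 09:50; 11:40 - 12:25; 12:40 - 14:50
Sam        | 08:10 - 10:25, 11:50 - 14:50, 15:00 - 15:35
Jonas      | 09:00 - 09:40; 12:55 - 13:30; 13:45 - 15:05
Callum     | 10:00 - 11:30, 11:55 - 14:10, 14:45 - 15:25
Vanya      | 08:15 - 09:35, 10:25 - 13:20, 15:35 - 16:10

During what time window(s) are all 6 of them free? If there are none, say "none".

12:55-13:20

Lila ∩ Ines: 11:40-12:25, 12:40-14:15.
Lila ∩ Ines ∩ Sam: 11:50-12:25, 12:40-14:15.
Lila ∩ Ines ∩ Sam ∩ Jonas: 12:55-13:30, 13:45-14:15.
Lila ∩ Ines ∩ Sam ∩ Jonas ∩ Callum: 12:55-13:30, 13:45-14:10.
Lila ∩ Ines ∩ Sam ∩ Jonas ∩ Callum ∩ Vanya: 12:55-13:20.
Those are the intersection windows.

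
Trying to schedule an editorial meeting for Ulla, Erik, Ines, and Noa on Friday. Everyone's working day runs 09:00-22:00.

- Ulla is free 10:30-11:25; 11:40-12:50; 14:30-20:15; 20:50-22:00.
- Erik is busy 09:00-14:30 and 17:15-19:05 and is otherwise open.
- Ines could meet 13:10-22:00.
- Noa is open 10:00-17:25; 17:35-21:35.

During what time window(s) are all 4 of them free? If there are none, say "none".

14:30-17:15, 19:05-20:15, 20:50-21:35

Ulla free: 10:30-11:25, 11:40-12:50, 14:30-20:15, 20:50-22:00.
Erik free: 14:30-17:15, 19:05-22:00 (invert busy blocks within the working day).
Ines free: 13:10-22:00.
Noa free: 10:00-17:25, 17:35-21:35.
Ulla ∩ Erik: 14:30-17:15, 19:05-20:15, 20:50-22:00.
Ulla ∩ Erik ∩ Ines: 14:30-17:15, 19:05-20:15, 20:50-22:00.
Ulla ∩ Erik ∩ Ines ∩ Noa: 14:30-17:15, 19:05-20:15, 20:50-21:35.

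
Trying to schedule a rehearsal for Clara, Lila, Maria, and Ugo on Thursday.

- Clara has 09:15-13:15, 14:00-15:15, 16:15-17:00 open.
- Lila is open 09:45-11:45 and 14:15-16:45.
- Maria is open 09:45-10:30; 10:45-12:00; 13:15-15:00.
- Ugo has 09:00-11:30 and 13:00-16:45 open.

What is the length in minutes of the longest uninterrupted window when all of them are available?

Clara ∩ Lila: 09:45-11:45, 14:15-15:15, 16:15-16:45.
Clara ∩ Lila ∩ Maria: 09:45-10:30, 10:45-11:45, 14:15-15:00.
Clara ∩ Lila ∩ Maria ∩ Ugo: 09:45-10:30, 10:45-11:30, 14:15-15:00.
The longest is 09:45-10:30 at 45 minutes.

45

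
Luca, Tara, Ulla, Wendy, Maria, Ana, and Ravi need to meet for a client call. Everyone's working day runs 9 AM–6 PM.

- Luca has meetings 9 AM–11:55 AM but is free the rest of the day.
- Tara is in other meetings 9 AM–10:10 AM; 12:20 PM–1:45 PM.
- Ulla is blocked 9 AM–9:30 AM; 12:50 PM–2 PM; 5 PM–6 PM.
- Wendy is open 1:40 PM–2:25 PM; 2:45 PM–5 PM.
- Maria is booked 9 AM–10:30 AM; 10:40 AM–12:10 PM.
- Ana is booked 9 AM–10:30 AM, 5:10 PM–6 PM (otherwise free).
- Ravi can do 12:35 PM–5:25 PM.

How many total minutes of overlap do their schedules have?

160

Luca free: 11:55-18:00 (invert busy blocks within the working day).
Tara free: 10:10-12:20, 13:45-18:00 (invert busy blocks within the working day).
Ulla free: 09:30-12:50, 14:00-17:00 (invert busy blocks within the working day).
Wendy free: 13:40-14:25, 14:45-17:00.
Maria free: 10:30-10:40, 12:10-18:00 (invert busy blocks within the working day).
Ana free: 10:30-17:10 (invert busy blocks within the working day).
Ravi free: 12:35-17:25.
Luca ∩ Tara: 11:55-12:20, 13:45-18:00.
Luca ∩ Tara ∩ Ulla: 11:55-12:20, 14:00-17:00.
Luca ∩ Tara ∩ Ulla ∩ Wendy: 14:00-14:25, 14:45-17:00.
Luca ∩ Tara ∩ Ulla ∩ Wendy ∩ Maria: 14:00-14:25, 14:45-17:00.
Luca ∩ Tara ∩ Ulla ∩ Wendy ∩ Maria ∩ Ana: 14:00-14:25, 14:45-17:00.
Luca ∩ Tara ∩ Ulla ∩ Wendy ∩ Maria ∩ Ana ∩ Ravi: 14:00-14:25, 14:45-17:00.
Those are the intersection windows.
Summing the common windows: 25 + 135 = 160 minutes.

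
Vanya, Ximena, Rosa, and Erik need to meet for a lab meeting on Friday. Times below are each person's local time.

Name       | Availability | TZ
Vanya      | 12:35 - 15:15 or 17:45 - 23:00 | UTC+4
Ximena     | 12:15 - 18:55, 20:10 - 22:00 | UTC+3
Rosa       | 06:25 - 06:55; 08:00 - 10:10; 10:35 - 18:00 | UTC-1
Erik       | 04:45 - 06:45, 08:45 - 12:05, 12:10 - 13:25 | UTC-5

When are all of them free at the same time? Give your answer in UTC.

09:45-11:10, 13:45-15:55, 17:10-18:25

Vanya in UTC: 08:35-11:15, 13:45-19:00 (subtract 4h to convert from UTC+4).
Ximena in UTC: 09:15-15:55, 17:10-19:00 (subtract 3h to convert from UTC+3).
Rosa in UTC: 07:25-07:55, 09:00-11:10, 11:35-19:00 (add 1h to convert from UTC-1).
Erik in UTC: 09:45-11:45, 13:45-17:05, 17:10-18:25 (add 5h to convert from UTC-5).
Vanya ∩ Ximena: 09:15-11:15, 13:45-15:55, 17:10-19:00.
Vanya ∩ Ximena ∩ Rosa: 09:15-11:10, 13:45-15:55, 17:10-19:00.
Vanya ∩ Ximena ∩ Rosa ∩ Erik: 09:45-11:10, 13:45-15:55, 17:10-18:25.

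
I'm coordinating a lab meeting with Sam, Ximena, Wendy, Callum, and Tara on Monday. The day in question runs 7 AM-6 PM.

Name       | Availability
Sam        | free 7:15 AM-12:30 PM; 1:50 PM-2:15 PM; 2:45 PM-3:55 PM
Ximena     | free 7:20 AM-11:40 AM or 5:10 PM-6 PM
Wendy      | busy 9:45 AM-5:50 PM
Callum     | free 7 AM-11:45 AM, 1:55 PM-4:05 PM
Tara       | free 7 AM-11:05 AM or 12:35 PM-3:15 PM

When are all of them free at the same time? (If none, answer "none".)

07:20-09:45

Sam free: 07:15-12:30, 13:50-14:15, 14:45-15:55.
Ximena free: 07:20-11:40, 17:10-18:00.
Wendy free: 07:00-09:45, 17:50-18:00 (invert busy blocks within the working day).
Callum free: 07:00-11:45, 13:55-16:05.
Tara free: 07:00-11:05, 12:35-15:15.
Sam ∩ Ximena: 07:20-11:40.
Sam ∩ Ximena ∩ Wendy: 07:20-09:45.
Sam ∩ Ximena ∩ Wendy ∩ Callum: 07:20-09:45.
Sam ∩ Ximena ∩ Wendy ∩ Callum ∩ Tara: 07:20-09:45.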